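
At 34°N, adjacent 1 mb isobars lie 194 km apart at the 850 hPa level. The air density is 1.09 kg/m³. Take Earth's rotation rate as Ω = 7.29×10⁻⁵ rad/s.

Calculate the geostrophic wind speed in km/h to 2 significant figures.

21 km/h

Coriolis parameter at 34°N:
f = 2Ω sin φ = 2 × 7.29×10⁻⁵ × sin 34° = 8.15×10⁻⁵ s⁻¹
Pressure gradient: |∂P/∂n| = 100 Pa / 194000 m = 5.15×10⁻⁴ Pa/m
Geostrophic balance (pressure-gradient force = Coriolis force):
V_g = (1/(fρ)) |∂P/∂n| = 5.15×10⁻⁴ / (8.15×10⁻⁵ × 1.09) = 5.80 m/s
Converting: 5.80 m/s × 3.6 = 21 km/h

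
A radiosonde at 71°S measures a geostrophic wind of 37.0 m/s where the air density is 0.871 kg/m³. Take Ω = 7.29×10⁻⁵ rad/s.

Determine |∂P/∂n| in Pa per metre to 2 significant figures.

Coriolis parameter at 71°S:
f = 2Ω sin φ = 2 × 7.29×10⁻⁵ × sin 71° = 1.38×10⁻⁴ s⁻¹
Geostrophic balance rearranged: |∂P/∂n| = f ρ V_g
|∂P/∂n| = 1.38×10⁻⁴ × 0.871 × 37.0 = 4.44×10⁻³ Pa/m

4.4×10⁻³ Pa/m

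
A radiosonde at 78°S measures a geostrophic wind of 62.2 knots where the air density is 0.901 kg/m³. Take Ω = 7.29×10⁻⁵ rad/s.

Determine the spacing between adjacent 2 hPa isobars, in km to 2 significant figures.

49 km

Coriolis parameter at 78°S:
f = 2Ω sin φ = 2 × 7.29×10⁻⁵ × sin 78° = 1.43×10⁻⁴ s⁻¹
Wind speed in SI: 62.2 knots = 32.0 m/s
Geostrophic balance rearranged: |∂P/∂n| = f ρ V_g
|∂P/∂n| = 1.43×10⁻⁴ × 0.901 × 32.0 = 4.11×10⁻³ Pa/m
Isobar spacing: Δn = ΔP/|∂P/∂n| = 200 Pa / 4.11×10⁻³ Pa/m = 48642 m ≈ 49 km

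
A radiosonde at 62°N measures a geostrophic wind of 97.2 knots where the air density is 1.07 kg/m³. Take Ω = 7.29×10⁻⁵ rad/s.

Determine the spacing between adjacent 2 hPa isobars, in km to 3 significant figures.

Coriolis parameter at 62°N:
f = 2Ω sin φ = 2 × 7.29×10⁻⁵ × sin 62° = 1.29×10⁻⁴ s⁻¹
Wind speed in SI: 97.2 knots = 50.0 m/s
Geostrophic balance rearranged: |∂P/∂n| = f ρ V_g
|∂P/∂n| = 1.29×10⁻⁴ × 1.07 × 50.0 = 6.89×10⁻³ Pa/m
Isobar spacing: Δn = ΔP/|∂P/∂n| = 200 Pa / 6.89×10⁻³ Pa/m = 29037 m ≈ 29.0 km

29.0 km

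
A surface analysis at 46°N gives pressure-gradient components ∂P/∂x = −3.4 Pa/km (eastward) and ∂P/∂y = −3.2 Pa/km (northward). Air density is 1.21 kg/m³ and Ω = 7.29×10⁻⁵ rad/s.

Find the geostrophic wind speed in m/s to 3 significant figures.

36.8 m/s

Coriolis parameter at 46°N:
f = 2Ω sin φ = 2 × 7.29×10⁻⁵ × sin 46° = 1.05×10⁻⁴ s⁻¹
Component geostrophic relations (x east, y north):
u_g = −(1/(fρ)) ∂P/∂y,  v_g = (1/(fρ)) ∂P/∂x
u_g = −(−3.2×10⁻³)/(1.05×10⁻⁴ × 1.21) = 25.2 m/s;  v_g = (−3.4×10⁻³)/(1.05×10⁻⁴ × 1.21) = −26.8 m/s
|V_g| = √(u_g² + v_g²) = 36.8 m/s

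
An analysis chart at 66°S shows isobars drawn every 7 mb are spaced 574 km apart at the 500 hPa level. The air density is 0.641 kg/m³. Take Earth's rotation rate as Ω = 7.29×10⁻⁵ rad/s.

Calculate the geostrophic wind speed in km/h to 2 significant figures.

51 km/h

Coriolis parameter at 66°S:
f = 2Ω sin φ = 2 × 7.29×10⁻⁵ × sin 66° = 1.33×10⁻⁴ s⁻¹
Pressure gradient: |∂P/∂n| = 700 Pa / 574000 m = 1.22×10⁻³ Pa/m
Geostrophic balance (pressure-gradient force = Coriolis force):
V_g = (1/(fρ)) |∂P/∂n| = 1.22×10⁻³ / (1.33×10⁻⁴ × 0.641) = 14.3 m/s
Converting: 14.3 m/s × 3.6 = 51 km/h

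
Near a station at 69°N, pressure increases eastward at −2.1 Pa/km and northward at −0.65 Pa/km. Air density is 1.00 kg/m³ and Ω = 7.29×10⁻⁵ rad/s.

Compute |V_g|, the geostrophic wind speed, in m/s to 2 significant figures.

Coriolis parameter at 69°N:
f = 2Ω sin φ = 2 × 7.29×10⁻⁵ × sin 69° = 1.36×10⁻⁴ s⁻¹
Component geostrophic relations (x east, y north):
u_g = −(1/(fρ)) ∂P/∂y,  v_g = (1/(fρ)) ∂P/∂x
u_g = −(−0.65×10⁻³)/(1.36×10⁻⁴ × 1.00) = 4.78 m/s;  v_g = (−2.1×10⁻³)/(1.36×10⁻⁴ × 1.00) = −15.4 m/s
|V_g| = √(u_g² + v_g²) = 16.2 m/s

16 m/s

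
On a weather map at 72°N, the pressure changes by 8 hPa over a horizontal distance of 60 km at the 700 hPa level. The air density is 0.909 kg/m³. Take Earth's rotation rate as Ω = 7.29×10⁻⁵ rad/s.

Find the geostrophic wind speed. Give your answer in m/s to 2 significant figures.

Coriolis parameter at 72°N:
f = 2Ω sin φ = 2 × 7.29×10⁻⁵ × sin 72° = 1.39×10⁻⁴ s⁻¹
Pressure gradient: |∂P/∂n| = 800 Pa / 60000 m = 1.33×10⁻² Pa/m
Geostrophic balance (pressure-gradient force = Coriolis force):
V_g = (1/(fρ)) |∂P/∂n| = 1.33×10⁻² / (1.39×10⁻⁴ × 0.909) = 106 m/s

110 m/s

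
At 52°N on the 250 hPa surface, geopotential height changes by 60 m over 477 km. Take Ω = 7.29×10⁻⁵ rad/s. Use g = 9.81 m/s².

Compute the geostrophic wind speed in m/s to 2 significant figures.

Coriolis parameter at 52°N:
f = 2Ω sin φ = 2 × 7.29×10⁻⁵ × sin 52° = 1.15×10⁻⁴ s⁻¹
Height gradient: |∂Z/∂n| = 60 m / 477000 m = 1.26×10⁻⁴
On a pressure surface, geostrophic balance gives V_g = (g/f)|∂Z/∂n|:
V_g = 9.81 × 1.26×10⁻⁴ / 1.15×10⁻⁴ = 10.7 m/s

11 m/s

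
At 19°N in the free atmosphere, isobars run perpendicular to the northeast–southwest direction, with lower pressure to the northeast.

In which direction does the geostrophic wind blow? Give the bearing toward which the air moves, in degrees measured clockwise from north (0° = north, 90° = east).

The pressure-gradient force points toward the northeast (bearing 045°).
Geostrophic balance: in the Northern Hemisphere the Coriolis force deflects motion to the right, so the geostrophic wind blows 90° to the right of the pressure-gradient force (low pressure on the left).
Rotating 045° by 90° clockwise gives 135° — the wind blows toward the southeast.

135°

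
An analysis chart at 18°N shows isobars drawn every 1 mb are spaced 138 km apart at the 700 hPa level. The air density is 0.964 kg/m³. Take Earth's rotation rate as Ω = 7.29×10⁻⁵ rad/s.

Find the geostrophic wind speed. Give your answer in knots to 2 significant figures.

Coriolis parameter at 18°N:
f = 2Ω sin φ = 2 × 7.29×10⁻⁵ × sin 18° = 4.51×10⁻⁵ s⁻¹
Pressure gradient: |∂P/∂n| = 100 Pa / 138000 m = 7.25×10⁻⁴ Pa/m
Geostrophic balance (pressure-gradient force = Coriolis force):
V_g = (1/(fρ)) |∂P/∂n| = 7.25×10⁻⁴ / (4.51×10⁻⁵ × 0.964) = 16.7 m/s
Converting: 16.7 m/s × 1.944 = 32 knots

32 knots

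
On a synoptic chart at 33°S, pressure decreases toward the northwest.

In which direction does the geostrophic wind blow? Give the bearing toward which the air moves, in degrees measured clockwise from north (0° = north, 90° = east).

225°

The pressure-gradient force points toward the northwest (bearing 315°).
Geostrophic balance: in the Southern Hemisphere the Coriolis force deflects motion to the left, so the geostrophic wind blows 90° to the left of the pressure-gradient force (low pressure on the right).
Rotating 315° by 90° counterclockwise gives 225° — the wind blows toward the southwest.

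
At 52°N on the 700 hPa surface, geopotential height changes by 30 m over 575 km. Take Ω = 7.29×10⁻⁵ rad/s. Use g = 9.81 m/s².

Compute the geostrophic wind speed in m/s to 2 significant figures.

4.5 m/s

Coriolis parameter at 52°N:
f = 2Ω sin φ = 2 × 7.29×10⁻⁵ × sin 52° = 1.15×10⁻⁴ s⁻¹
Height gradient: |∂Z/∂n| = 30 m / 575000 m = 5.22×10⁻⁵
On a pressure surface, geostrophic balance gives V_g = (g/f)|∂Z/∂n|:
V_g = 9.81 × 5.22×10⁻⁵ / 1.15×10⁻⁴ = 4.45 m/s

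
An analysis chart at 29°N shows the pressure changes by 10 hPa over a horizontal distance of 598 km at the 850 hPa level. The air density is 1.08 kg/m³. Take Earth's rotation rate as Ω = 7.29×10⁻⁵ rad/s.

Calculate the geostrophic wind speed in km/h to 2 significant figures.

79 km/h

Coriolis parameter at 29°N:
f = 2Ω sin φ = 2 × 7.29×10⁻⁵ × sin 29° = 7.07×10⁻⁵ s⁻¹
Pressure gradient: |∂P/∂n| = 1000 Pa / 598000 m = 1.67×10⁻³ Pa/m
Geostrophic balance (pressure-gradient force = Coriolis force):
V_g = (1/(fρ)) |∂P/∂n| = 1.67×10⁻³ / (7.07×10⁻⁵ × 1.08) = 21.9 m/s
Converting: 21.9 m/s × 3.6 = 79 km/h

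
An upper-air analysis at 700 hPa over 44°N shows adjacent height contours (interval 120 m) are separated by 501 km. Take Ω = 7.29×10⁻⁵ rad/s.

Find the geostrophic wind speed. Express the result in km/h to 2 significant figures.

84 km/h

Coriolis parameter at 44°N:
f = 2Ω sin φ = 2 × 7.29×10⁻⁵ × sin 44° = 1.01×10⁻⁴ s⁻¹
Height gradient: |∂Z/∂n| = 120 m / 501000 m = 2.40×10⁻⁴
On a pressure surface, geostrophic balance gives V_g = (g/f)|∂Z/∂n|:
V_g = 9.81 × 2.40×10⁻⁴ / 1.01×10⁻⁴ = 23.2 m/s
Converting: 23.2 m/s × 3.6 = 84 km/h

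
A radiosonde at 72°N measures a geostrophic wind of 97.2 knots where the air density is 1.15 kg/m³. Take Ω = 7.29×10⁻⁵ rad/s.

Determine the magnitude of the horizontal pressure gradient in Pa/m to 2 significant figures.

Coriolis parameter at 72°N:
f = 2Ω sin φ = 2 × 7.29×10⁻⁵ × sin 72° = 1.39×10⁻⁴ s⁻¹
Wind speed in SI: 97.2 knots = 50.0 m/s
Geostrophic balance rearranged: |∂P/∂n| = f ρ V_g
|∂P/∂n| = 1.39×10⁻⁴ × 1.15 × 50.0 = 7.97×10⁻³ Pa/m

8.0×10⁻³ Pa/m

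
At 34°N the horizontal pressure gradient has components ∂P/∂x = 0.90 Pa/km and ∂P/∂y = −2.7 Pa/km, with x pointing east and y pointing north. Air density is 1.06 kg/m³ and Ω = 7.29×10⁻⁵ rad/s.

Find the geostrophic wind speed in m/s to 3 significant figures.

Coriolis parameter at 34°N:
f = 2Ω sin φ = 2 × 7.29×10⁻⁵ × sin 34° = 8.15×10⁻⁵ s⁻¹
Component geostrophic relations (x east, y north):
u_g = −(1/(fρ)) ∂P/∂y,  v_g = (1/(fρ)) ∂P/∂x
u_g = −(−2.7×10⁻³)/(8.15×10⁻⁵ × 1.06) = 31.2 m/s;  v_g = (0.90×10⁻³)/(8.15×10⁻⁵ × 1.06) = 10.4 m/s
|V_g| = √(u_g² + v_g²) = 32.9 m/s

32.9 m/s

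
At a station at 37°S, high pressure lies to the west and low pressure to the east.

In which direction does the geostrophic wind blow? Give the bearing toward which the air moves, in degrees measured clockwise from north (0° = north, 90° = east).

The pressure-gradient force points toward the east (bearing 090°).
Geostrophic balance: in the Southern Hemisphere the Coriolis force deflects motion to the left, so the geostrophic wind blows 90° to the left of the pressure-gradient force (low pressure on the right).
Rotating 090° by 90° counterclockwise gives 000° — the wind blows toward the north.

000°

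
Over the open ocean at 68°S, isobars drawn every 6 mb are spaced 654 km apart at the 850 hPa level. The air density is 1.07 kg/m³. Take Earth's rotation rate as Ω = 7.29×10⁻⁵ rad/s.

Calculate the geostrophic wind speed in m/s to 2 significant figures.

6.3 m/s

Coriolis parameter at 68°S:
f = 2Ω sin φ = 2 × 7.29×10⁻⁵ × sin 68° = 1.35×10⁻⁴ s⁻¹
Pressure gradient: |∂P/∂n| = 600 Pa / 654000 m = 9.17×10⁻⁴ Pa/m
Geostrophic balance (pressure-gradient force = Coriolis force):
V_g = (1/(fρ)) |∂P/∂n| = 9.17×10⁻⁴ / (1.35×10⁻⁴ × 1.07) = 6.34 m/s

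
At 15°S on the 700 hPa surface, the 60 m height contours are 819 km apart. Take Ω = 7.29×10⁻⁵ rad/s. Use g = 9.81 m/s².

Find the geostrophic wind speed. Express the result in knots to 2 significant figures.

37 knots

Coriolis parameter at 15°S:
f = 2Ω sin φ = 2 × 7.29×10⁻⁵ × sin 15° = 3.77×10⁻⁵ s⁻¹
Height gradient: |∂Z/∂n| = 60 m / 819000 m = 7.33×10⁻⁵
On a pressure surface, geostrophic balance gives V_g = (g/f)|∂Z/∂n|:
V_g = 9.81 × 7.33×10⁻⁵ / 3.77×10⁻⁵ = 19.0 m/s
Converting: 19.0 m/s × 1.944 = 37 knots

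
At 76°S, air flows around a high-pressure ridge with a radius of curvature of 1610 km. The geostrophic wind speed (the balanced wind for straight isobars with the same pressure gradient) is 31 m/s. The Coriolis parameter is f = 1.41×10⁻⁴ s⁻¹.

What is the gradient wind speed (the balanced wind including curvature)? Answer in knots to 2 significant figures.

Around a high, pressure-gradient force acts outward with centrifugal, so Coriolis balances both:
fV = (1/ρ)|∂P/∂n| + V²/R  →  V² − fR·V + fR·V_g = 0
With fR = 1.41×10⁻⁴ × 1610×10³ m = 227 m/s:
V = [fR − √((fR)² − 4 fR V_g)]/2 = [227 − √(227² − 4×227×31)]/2 = 37 m/s
Supergeostrophic (V > V_g = 31 m/s), as expected around a high.
Converting: 37 m/s × 1.944 = 72 knots

72 knots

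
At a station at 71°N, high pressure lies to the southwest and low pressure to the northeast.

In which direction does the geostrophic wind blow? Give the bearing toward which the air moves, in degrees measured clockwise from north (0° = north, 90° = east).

135°

The pressure-gradient force points toward the northeast (bearing 045°).
Geostrophic balance: in the Northern Hemisphere the Coriolis force deflects motion to the right, so the geostrophic wind blows 90° to the right of the pressure-gradient force (low pressure on the left).
Rotating 045° by 90° clockwise gives 135° — the wind blows toward the southeast.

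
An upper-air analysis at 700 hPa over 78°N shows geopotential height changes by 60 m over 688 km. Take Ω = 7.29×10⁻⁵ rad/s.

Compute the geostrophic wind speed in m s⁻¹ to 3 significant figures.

6.00 m s⁻¹

Coriolis parameter at 78°N:
f = 2Ω sin φ = 2 × 7.29×10⁻⁵ × sin 78° = 1.43×10⁻⁴ s⁻¹
Height gradient: |∂Z/∂n| = 60 m / 688000 m = 8.72×10⁻⁵
On a pressure surface, geostrophic balance gives V_g = (g/f)|∂Z/∂n|:
V_g = 9.81 × 8.72×10⁻⁵ / 1.43×10⁻⁴ = 6.00 m/s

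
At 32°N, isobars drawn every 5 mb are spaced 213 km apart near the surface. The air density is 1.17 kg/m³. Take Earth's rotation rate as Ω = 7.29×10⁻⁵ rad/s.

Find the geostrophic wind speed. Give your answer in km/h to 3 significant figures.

93.5 km/h

Coriolis parameter at 32°N:
f = 2Ω sin φ = 2 × 7.29×10⁻⁵ × sin 32° = 7.73×10⁻⁵ s⁻¹
Pressure gradient: |∂P/∂n| = 500 Pa / 213000 m = 2.35×10⁻³ Pa/m
Geostrophic balance (pressure-gradient force = Coriolis force):
V_g = (1/(fρ)) |∂P/∂n| = 2.35×10⁻³ / (7.73×10⁻⁵ × 1.17) = 26.0 m/s
Converting: 26.0 m/s × 3.6 = 93.5 km/h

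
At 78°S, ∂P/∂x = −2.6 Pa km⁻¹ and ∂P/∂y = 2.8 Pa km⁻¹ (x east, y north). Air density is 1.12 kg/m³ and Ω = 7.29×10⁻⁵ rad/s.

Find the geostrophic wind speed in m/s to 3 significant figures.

23.9 m/s

Coriolis parameter at 78°S:
f = 2Ω sin φ = 2 × 7.29×10⁻⁵ × sin 78° = 1.43×10⁻⁴ s⁻¹
In the Southern Hemisphere f is negative: f = −1.43×10⁻⁴ s⁻¹.
Component geostrophic relations (x east, y north):
u_g = −(1/(fρ)) ∂P/∂y,  v_g = (1/(fρ)) ∂P/∂x
u_g = −(2.8×10⁻³)/(−1.43×10⁻⁴ × 1.12) = 17.5 m/s;  v_g = (−2.6×10⁻³)/(−1.43×10⁻⁴ × 1.12) = 16.3 m/s
|V_g| = √(u_g² + v_g²) = 23.9 m/s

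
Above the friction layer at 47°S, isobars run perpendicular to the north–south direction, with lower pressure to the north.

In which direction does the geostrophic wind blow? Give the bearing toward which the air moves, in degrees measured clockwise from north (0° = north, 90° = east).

The pressure-gradient force points toward the north (bearing 000°).
Geostrophic balance: in the Southern Hemisphere the Coriolis force deflects motion to the left, so the geostrophic wind blows 90° to the left of the pressure-gradient force (low pressure on the right).
Rotating 000° by 90° counterclockwise gives 270° — the wind blows toward the west.

270°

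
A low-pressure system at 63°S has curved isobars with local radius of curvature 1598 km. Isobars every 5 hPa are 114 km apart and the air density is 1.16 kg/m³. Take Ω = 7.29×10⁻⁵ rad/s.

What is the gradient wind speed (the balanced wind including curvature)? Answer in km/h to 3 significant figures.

93.2 km/h

Coriolis parameter at 63°S:
f = 2Ω sin φ = 2 × 7.29×10⁻⁵ × sin 63° = 1.30×10⁻⁴ s⁻¹
Pressure gradient: |∂P/∂n| = 500 Pa / 114000 m = 4.39×10⁻³ Pa/m
Geostrophic speed: V_g = |∂P/∂n|/(fρ) = 4.39×10⁻³/(1.30×10⁻⁴ × 1.16) = 29.1 m/s
Around a low, centrifugal force acts outward with Coriolis, so pressure-gradient force balances both:
(1/ρ)|∂P/∂n| = fV + V²/R  →  V² + fR·V − fR·V_g = 0
With fR = 1.30×10⁻⁴ × 1598×10³ m = 208 m/s:
V = [−fR + √((fR)² + 4 fR V_g)]/2 = [−208 + √(208² + 4×208×29.1)]/2 = 25.9 m/s
Subgeostrophic (V < V_g = 29.1 m/s), as expected around a low.
Converting: 25.9 m/s × 3.6 = 93.2 km/h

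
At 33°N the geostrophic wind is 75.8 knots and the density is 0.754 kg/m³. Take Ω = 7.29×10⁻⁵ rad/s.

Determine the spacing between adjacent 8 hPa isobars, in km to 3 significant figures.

343 km

Coriolis parameter at 33°N:
f = 2Ω sin φ = 2 × 7.29×10⁻⁵ × sin 33° = 7.94×10⁻⁵ s⁻¹
Wind speed in SI: 75.8 knots = 39.0 m/s
Geostrophic balance rearranged: |∂P/∂n| = f ρ V_g
|∂P/∂n| = 7.94×10⁻⁵ × 0.754 × 39.0 = 2.33×10⁻³ Pa/m
Isobar spacing: Δn = ΔP/|∂P/∂n| = 800 Pa / 2.33×10⁻³ Pa/m = 342646 m ≈ 343 km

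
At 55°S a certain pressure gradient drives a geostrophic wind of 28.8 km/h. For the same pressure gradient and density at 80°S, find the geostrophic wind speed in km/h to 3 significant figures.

With the same pressure gradient and density, V_g ∝ 1/f ∝ 1/sin φ.
V₂ = V₁ · sin φ₁ / sin φ₂ = 28.8 × sin 55° / sin 80°
V₂ = 28.8 × 0.8192/0.9848 = 24.0 km/h

24.0 km/h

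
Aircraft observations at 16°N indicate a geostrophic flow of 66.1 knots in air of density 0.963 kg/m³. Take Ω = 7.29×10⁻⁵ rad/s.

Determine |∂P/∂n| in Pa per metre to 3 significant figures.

Coriolis parameter at 16°N:
f = 2Ω sin φ = 2 × 7.29×10⁻⁵ × sin 16° = 4.02×10⁻⁵ s⁻¹
Wind speed in SI: 66.1 knots = 34.0 m/s
Geostrophic balance rearranged: |∂P/∂n| = f ρ V_g
|∂P/∂n| = 4.02×10⁻⁵ × 0.963 × 34.0 = 1.32×10⁻³ Pa/m

1.32×10⁻³ Pa/m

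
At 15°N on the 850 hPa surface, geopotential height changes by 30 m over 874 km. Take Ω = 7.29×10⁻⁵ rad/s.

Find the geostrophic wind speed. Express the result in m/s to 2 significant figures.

Coriolis parameter at 15°N:
f = 2Ω sin φ = 2 × 7.29×10⁻⁵ × sin 15° = 3.77×10⁻⁵ s⁻¹
Height gradient: |∂Z/∂n| = 30 m / 874000 m = 3.43×10⁻⁵
On a pressure surface, geostrophic balance gives V_g = (g/f)|∂Z/∂n|:
V_g = 9.81 × 3.43×10⁻⁵ / 3.77×10⁻⁵ = 8.92 m/s

8.9 m/s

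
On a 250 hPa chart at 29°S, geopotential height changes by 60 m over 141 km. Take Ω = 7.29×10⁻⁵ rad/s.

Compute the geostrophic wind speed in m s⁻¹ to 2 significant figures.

Coriolis parameter at 29°S:
f = 2Ω sin φ = 2 × 7.29×10⁻⁵ × sin 29° = 7.07×10⁻⁵ s⁻¹
Height gradient: |∂Z/∂n| = 60 m / 141000 m = 4.26×10⁻⁴
On a pressure surface, geostrophic balance gives V_g = (g/f)|∂Z/∂n|:
V_g = 9.81 × 4.26×10⁻⁴ / 7.07×10⁻⁵ = 59.1 m/s

59 m s⁻¹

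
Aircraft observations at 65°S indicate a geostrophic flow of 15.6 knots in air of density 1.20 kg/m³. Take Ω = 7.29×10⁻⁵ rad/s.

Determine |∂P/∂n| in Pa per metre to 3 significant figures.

1.27×10⁻³ Pa/m

Coriolis parameter at 65°S:
f = 2Ω sin φ = 2 × 7.29×10⁻⁵ × sin 65° = 1.32×10⁻⁴ s⁻¹
Wind speed in SI: 15.6 knots = 8.03 m/s
Geostrophic balance rearranged: |∂P/∂n| = f ρ V_g
|∂P/∂n| = 1.32×10⁻⁴ × 1.20 × 8.03 = 1.27×10⁻³ Pa/m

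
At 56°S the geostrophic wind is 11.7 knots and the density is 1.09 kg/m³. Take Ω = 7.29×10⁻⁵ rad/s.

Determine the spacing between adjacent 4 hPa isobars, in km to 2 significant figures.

Coriolis parameter at 56°S:
f = 2Ω sin φ = 2 × 7.29×10⁻⁵ × sin 56° = 1.21×10⁻⁴ s⁻¹
Wind speed in SI: 11.7 knots = 6.02 m/s
Geostrophic balance rearranged: |∂P/∂n| = f ρ V_g
|∂P/∂n| = 1.21×10⁻⁴ × 1.09 × 6.02 = 7.93×10⁻⁴ Pa/m
Isobar spacing: Δn = ΔP/|∂P/∂n| = 400 Pa / 7.93×10⁻⁴ Pa/m = 504403 m ≈ 500 km

500 km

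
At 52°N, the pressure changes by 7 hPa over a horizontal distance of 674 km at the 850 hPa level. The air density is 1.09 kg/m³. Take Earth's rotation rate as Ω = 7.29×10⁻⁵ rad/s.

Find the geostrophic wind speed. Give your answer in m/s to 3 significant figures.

8.29 m/s

Coriolis parameter at 52°N:
f = 2Ω sin φ = 2 × 7.29×10⁻⁵ × sin 52° = 1.15×10⁻⁴ s⁻¹
Pressure gradient: |∂P/∂n| = 700 Pa / 674000 m = 1.04×10⁻³ Pa/m
Geostrophic balance (pressure-gradient force = Coriolis force):
V_g = (1/(fρ)) |∂P/∂n| = 1.04×10⁻³ / (1.15×10⁻⁴ × 1.09) = 8.29 m/s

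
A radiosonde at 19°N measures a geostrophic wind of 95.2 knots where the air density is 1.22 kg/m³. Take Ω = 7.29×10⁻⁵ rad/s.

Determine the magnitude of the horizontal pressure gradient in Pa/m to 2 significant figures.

2.8×10⁻³ Pa/m

Coriolis parameter at 19°N:
f = 2Ω sin φ = 2 × 7.29×10⁻⁵ × sin 19° = 4.75×10⁻⁵ s⁻¹
Wind speed in SI: 95.2 knots = 49.0 m/s
Geostrophic balance rearranged: |∂P/∂n| = f ρ V_g
|∂P/∂n| = 4.75×10⁻⁵ × 1.22 × 49.0 = 2.84×10⁻³ Pa/m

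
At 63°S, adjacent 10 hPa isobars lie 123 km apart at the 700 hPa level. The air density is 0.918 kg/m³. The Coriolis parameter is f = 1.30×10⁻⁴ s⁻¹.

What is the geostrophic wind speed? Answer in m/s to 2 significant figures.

Pressure gradient: |∂P/∂n| = 1000 Pa / 123000 m = 8.13×10⁻³ Pa/m
Geostrophic balance (pressure-gradient force = Coriolis force):
V_g = (1/(fρ)) |∂P/∂n| = 8.13×10⁻³ / (1.30×10⁻⁴ × 0.918) = 68.1 m/s

68 m/s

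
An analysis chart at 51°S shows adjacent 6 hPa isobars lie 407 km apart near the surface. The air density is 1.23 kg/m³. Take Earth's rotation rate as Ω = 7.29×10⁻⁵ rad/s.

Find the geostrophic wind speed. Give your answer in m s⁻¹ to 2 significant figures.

Coriolis parameter at 51°S:
f = 2Ω sin φ = 2 × 7.29×10⁻⁵ × sin 51° = 1.13×10⁻⁴ s⁻¹
Pressure gradient: |∂P/∂n| = 600 Pa / 407000 m = 1.47×10⁻³ Pa/m
Geostrophic balance (pressure-gradient force = Coriolis force):
V_g = (1/(fρ)) |∂P/∂n| = 1.47×10⁻³ / (1.13×10⁻⁴ × 1.23) = 10.6 m/s

11 m s⁻¹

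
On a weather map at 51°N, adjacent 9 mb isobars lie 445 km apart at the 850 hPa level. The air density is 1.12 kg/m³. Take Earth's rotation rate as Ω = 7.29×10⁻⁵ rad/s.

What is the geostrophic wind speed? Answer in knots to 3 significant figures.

31.0 knots

Coriolis parameter at 51°N:
f = 2Ω sin φ = 2 × 7.29×10⁻⁵ × sin 51° = 1.13×10⁻⁴ s⁻¹
Pressure gradient: |∂P/∂n| = 900 Pa / 445000 m = 2.02×10⁻³ Pa/m
Geostrophic balance (pressure-gradient force = Coriolis force):
V_g = (1/(fρ)) |∂P/∂n| = 2.02×10⁻³ / (1.13×10⁻⁴ × 1.12) = 15.9 m/s
Converting: 15.9 m/s × 1.944 = 31.0 knots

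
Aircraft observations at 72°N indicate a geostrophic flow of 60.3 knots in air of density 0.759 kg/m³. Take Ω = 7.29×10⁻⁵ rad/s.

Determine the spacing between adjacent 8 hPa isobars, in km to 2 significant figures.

Coriolis parameter at 72°N:
f = 2Ω sin φ = 2 × 7.29×10⁻⁵ × sin 72° = 1.39×10⁻⁴ s⁻¹
Wind speed in SI: 60.3 knots = 31.0 m/s
Geostrophic balance rearranged: |∂P/∂n| = f ρ V_g
|∂P/∂n| = 1.39×10⁻⁴ × 0.759 × 31.0 = 3.26×10⁻³ Pa/m
Isobar spacing: Δn = ΔP/|∂P/∂n| = 800 Pa / 3.26×10⁻³ Pa/m = 245035 m ≈ 250 km

250 km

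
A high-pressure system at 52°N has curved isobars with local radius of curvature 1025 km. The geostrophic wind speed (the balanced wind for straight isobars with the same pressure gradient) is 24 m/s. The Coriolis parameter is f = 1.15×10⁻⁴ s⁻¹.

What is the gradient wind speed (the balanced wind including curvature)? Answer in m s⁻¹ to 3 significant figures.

Around a high, pressure-gradient force acts outward with centrifugal, so Coriolis balances both:
fV = (1/ρ)|∂P/∂n| + V²/R  →  V² − fR·V + fR·V_g = 0
With fR = 1.15×10⁻⁴ × 1025×10³ m = 118 m/s:
V = [fR − √((fR)² − 4 fR V_g)]/2 = [118 − √(118² − 4×118×24)]/2 = 33.5 m/s
Supergeostrophic (V > V_g = 24 m/s), as expected around a high.

33.5 m s⁻¹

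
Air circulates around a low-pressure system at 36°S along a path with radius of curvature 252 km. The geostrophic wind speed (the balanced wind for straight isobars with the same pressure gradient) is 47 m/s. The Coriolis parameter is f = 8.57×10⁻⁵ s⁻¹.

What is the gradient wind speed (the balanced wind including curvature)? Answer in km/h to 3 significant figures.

Around a low, centrifugal force acts outward with Coriolis, so pressure-gradient force balances both:
(1/ρ)|∂P/∂n| = fV + V²/R  →  V² + fR·V − fR·V_g = 0
With fR = 8.57×10⁻⁵ × 252×10³ m = 21.6 m/s:
V = [−fR + √((fR)² + 4 fR V_g)]/2 = [−21.6 + √(21.6² + 4×21.6×47)]/2 = 22.8 m/s
Subgeostrophic (V < V_g = 47 m/s), as expected around a low.
Converting: 22.8 m/s × 3.6 = 82.2 km/h

82.2 km/h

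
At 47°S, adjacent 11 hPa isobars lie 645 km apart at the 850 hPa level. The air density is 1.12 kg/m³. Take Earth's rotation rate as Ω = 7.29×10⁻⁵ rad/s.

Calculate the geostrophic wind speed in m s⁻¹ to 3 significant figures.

14.3 m s⁻¹

Coriolis parameter at 47°S:
f = 2Ω sin φ = 2 × 7.29×10⁻⁵ × sin 47° = 1.07×10⁻⁴ s⁻¹
Pressure gradient: |∂P/∂n| = 1100 Pa / 645000 m = 1.71×10⁻³ Pa/m
Geostrophic balance (pressure-gradient force = Coriolis force):
V_g = (1/(fρ)) |∂P/∂n| = 1.71×10⁻³ / (1.07×10⁻⁴ × 1.12) = 14.3 m/s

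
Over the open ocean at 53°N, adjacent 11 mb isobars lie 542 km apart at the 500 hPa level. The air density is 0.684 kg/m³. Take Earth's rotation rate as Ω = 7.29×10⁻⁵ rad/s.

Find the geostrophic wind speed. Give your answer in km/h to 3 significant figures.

Coriolis parameter at 53°N:
f = 2Ω sin φ = 2 × 7.29×10⁻⁵ × sin 53° = 1.16×10⁻⁴ s⁻¹
Pressure gradient: |∂P/∂n| = 1100 Pa / 542000 m = 2.03×10⁻³ Pa/m
Geostrophic balance (pressure-gradient force = Coriolis force):
V_g = (1/(fρ)) |∂P/∂n| = 2.03×10⁻³ / (1.16×10⁻⁴ × 0.684) = 25.5 m/s
Converting: 25.5 m/s × 3.6 = 91.7 km/h

91.7 km/h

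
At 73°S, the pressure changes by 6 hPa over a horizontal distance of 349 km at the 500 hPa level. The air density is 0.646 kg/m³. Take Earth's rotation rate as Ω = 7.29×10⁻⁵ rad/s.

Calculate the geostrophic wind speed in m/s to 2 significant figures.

Coriolis parameter at 73°S:
f = 2Ω sin φ = 2 × 7.29×10⁻⁵ × sin 73° = 1.39×10⁻⁴ s⁻¹
Pressure gradient: |∂P/∂n| = 600 Pa / 349000 m = 1.72×10⁻³ Pa/m
Geostrophic balance (pressure-gradient force = Coriolis force):
V_g = (1/(fρ)) |∂P/∂n| = 1.72×10⁻³ / (1.39×10⁻⁴ × 0.646) = 19.1 m/s

19 m/s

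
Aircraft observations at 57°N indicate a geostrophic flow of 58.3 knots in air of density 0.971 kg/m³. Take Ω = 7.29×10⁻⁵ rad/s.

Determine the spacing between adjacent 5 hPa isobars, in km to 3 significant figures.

Coriolis parameter at 57°N:
f = 2Ω sin φ = 2 × 7.29×10⁻⁵ × sin 57° = 1.22×10⁻⁴ s⁻¹
Wind speed in SI: 58.3 knots = 30.0 m/s
Geostrophic balance rearranged: |∂P/∂n| = f ρ V_g
|∂P/∂n| = 1.22×10⁻⁴ × 0.971 × 30.0 = 3.56×10⁻³ Pa/m
Isobar spacing: Δn = ΔP/|∂P/∂n| = 500 Pa / 3.56×10⁻³ Pa/m = 140409 m ≈ 140 km

140 km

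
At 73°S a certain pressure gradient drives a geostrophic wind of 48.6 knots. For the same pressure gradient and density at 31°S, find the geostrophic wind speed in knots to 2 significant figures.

With the same pressure gradient and density, V_g ∝ 1/f ∝ 1/sin φ.
V₂ = V₁ · sin φ₁ / sin φ₂ = 48.6 × sin 73° / sin 31°
V₂ = 48.6 × 0.9563/0.5150 = 90 knots

90 knots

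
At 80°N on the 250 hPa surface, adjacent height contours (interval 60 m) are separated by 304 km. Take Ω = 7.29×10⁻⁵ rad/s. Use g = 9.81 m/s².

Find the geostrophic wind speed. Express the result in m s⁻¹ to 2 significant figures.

13 m s⁻¹

Coriolis parameter at 80°N:
f = 2Ω sin φ = 2 × 7.29×10⁻⁵ × sin 80° = 1.44×10⁻⁴ s⁻¹
Height gradient: |∂Z/∂n| = 60 m / 304000 m = 1.97×10⁻⁴
On a pressure surface, geostrophic balance gives V_g = (g/f)|∂Z/∂n|:
V_g = 9.81 × 1.97×10⁻⁴ / 1.44×10⁻⁴ = 13.5 m/s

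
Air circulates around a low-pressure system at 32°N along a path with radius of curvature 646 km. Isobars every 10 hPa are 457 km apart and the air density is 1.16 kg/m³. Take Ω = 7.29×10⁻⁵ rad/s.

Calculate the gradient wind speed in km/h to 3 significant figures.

64.6 km/h

Coriolis parameter at 32°N:
f = 2Ω sin φ = 2 × 7.29×10⁻⁵ × sin 32° = 7.73×10⁻⁵ s⁻¹
Pressure gradient: |∂P/∂n| = 1000 Pa / 457000 m = 2.19×10⁻³ Pa/m
Geostrophic speed: V_g = |∂P/∂n|/(fρ) = 2.19×10⁻³/(7.73×10⁻⁵ × 1.16) = 24.4 m/s
Around a low, centrifugal force acts outward with Coriolis, so pressure-gradient force balances both:
(1/ρ)|∂P/∂n| = fV + V²/R  →  V² + fR·V − fR·V_g = 0
With fR = 7.73×10⁻⁵ × 646×10³ m = 49.9 m/s:
V = [−fR + √((fR)² + 4 fR V_g)]/2 = [−49.9 + √(49.9² + 4×49.9×24.4)]/2 = 18 m/s
Subgeostrophic (V < V_g = 24.4 m/s), as expected around a low.
Converting: 18 m/s × 3.6 = 64.6 km/h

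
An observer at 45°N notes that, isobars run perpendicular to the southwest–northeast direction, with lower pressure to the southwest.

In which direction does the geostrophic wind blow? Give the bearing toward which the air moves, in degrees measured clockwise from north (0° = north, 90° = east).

The pressure-gradient force points toward the southwest (bearing 225°).
Geostrophic balance: in the Northern Hemisphere the Coriolis force deflects motion to the right, so the geostrophic wind blows 90° to the right of the pressure-gradient force (low pressure on the left).
Rotating 225° by 90° clockwise gives 315° — the wind blows toward the northwest.

315°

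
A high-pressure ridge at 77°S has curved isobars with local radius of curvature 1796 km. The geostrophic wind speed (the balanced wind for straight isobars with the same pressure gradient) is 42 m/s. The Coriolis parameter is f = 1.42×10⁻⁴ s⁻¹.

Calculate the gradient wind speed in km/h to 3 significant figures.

191 km/h

Around a high, pressure-gradient force acts outward with centrifugal, so Coriolis balances both:
fV = (1/ρ)|∂P/∂n| + V²/R  →  V² − fR·V + fR·V_g = 0
With fR = 1.42×10⁻⁴ × 1796×10³ m = 255 m/s:
V = [fR − √((fR)² − 4 fR V_g)]/2 = [255 − √(255² − 4×255×42)]/2 = 53 m/s
Supergeostrophic (V > V_g = 42 m/s), as expected around a high.
Converting: 53 m/s × 3.6 = 191 km/h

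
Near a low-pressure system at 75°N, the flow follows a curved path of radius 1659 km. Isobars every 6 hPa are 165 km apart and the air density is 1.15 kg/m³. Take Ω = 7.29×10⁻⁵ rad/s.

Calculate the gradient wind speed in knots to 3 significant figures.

Coriolis parameter at 75°N:
f = 2Ω sin φ = 2 × 7.29×10⁻⁵ × sin 75° = 1.41×10⁻⁴ s⁻¹
Pressure gradient: |∂P/∂n| = 600 Pa / 165000 m = 3.64×10⁻³ Pa/m
Geostrophic speed: V_g = |∂P/∂n|/(fρ) = 3.64×10⁻³/(1.41×10⁻⁴ × 1.15) = 22.5 m/s
Around a low, centrifugal force acts outward with Coriolis, so pressure-gradient force balances both:
(1/ρ)|∂P/∂n| = fV + V²/R  →  V² + fR·V − fR·V_g = 0
With fR = 1.41×10⁻⁴ × 1659×10³ m = 234 m/s:
V = [−fR + √((fR)² + 4 fR V_g)]/2 = [−234 + √(234² + 4×234×22.5)]/2 = 20.6 m/s
Subgeostrophic (V < V_g = 22.5 m/s), as expected around a low.
Converting: 20.6 m/s × 1.944 = 40.1 knots

40.1 knots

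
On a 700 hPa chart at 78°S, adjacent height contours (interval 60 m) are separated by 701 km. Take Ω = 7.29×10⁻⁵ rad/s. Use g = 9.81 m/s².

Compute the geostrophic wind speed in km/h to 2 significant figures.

21 km/h

Coriolis parameter at 78°S:
f = 2Ω sin φ = 2 × 7.29×10⁻⁵ × sin 78° = 1.43×10⁻⁴ s⁻¹
Height gradient: |∂Z/∂n| = 60 m / 701000 m = 8.56×10⁻⁵
On a pressure surface, geostrophic balance gives V_g = (g/f)|∂Z/∂n|:
V_g = 9.81 × 8.56×10⁻⁵ / 1.43×10⁻⁴ = 5.89 m/s
Converting: 5.89 m/s × 3.6 = 21 km/h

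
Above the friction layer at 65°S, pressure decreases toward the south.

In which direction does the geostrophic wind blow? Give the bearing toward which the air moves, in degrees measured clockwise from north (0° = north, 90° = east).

090°

The pressure-gradient force points toward the south (bearing 180°).
Geostrophic balance: in the Southern Hemisphere the Coriolis force deflects motion to the left, so the geostrophic wind blows 90° to the left of the pressure-gradient force (low pressure on the right).
Rotating 180° by 90° counterclockwise gives 090° — the wind blows toward the east.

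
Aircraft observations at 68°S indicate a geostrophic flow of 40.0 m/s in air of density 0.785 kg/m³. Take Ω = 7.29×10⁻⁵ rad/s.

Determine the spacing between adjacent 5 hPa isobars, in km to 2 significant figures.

120 km

Coriolis parameter at 68°S:
f = 2Ω sin φ = 2 × 7.29×10⁻⁵ × sin 68° = 1.35×10⁻⁴ s⁻¹
Geostrophic balance rearranged: |∂P/∂n| = f ρ V_g
|∂P/∂n| = 1.35×10⁻⁴ × 0.785 × 40.0 = 4.24×10⁻³ Pa/m
Isobar spacing: Δn = ΔP/|∂P/∂n| = 500 Pa / 4.24×10⁻³ Pa/m = 117792 m ≈ 120 km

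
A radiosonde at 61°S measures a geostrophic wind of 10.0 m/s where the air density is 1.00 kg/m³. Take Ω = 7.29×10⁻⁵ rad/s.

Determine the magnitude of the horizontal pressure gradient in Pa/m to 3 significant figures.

Coriolis parameter at 61°S:
f = 2Ω sin φ = 2 × 7.29×10⁻⁵ × sin 61° = 1.28×10⁻⁴ s⁻¹
Geostrophic balance rearranged: |∂P/∂n| = f ρ V_g
|∂P/∂n| = 1.28×10⁻⁴ × 1.00 × 10.0 = 1.28×10⁻³ Pa/m

1.28×10⁻³ Pa/m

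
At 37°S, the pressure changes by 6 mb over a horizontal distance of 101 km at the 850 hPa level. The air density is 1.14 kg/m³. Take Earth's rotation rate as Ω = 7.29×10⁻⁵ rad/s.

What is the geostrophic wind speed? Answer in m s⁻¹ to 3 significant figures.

Coriolis parameter at 37°S:
f = 2Ω sin φ = 2 × 7.29×10⁻⁵ × sin 37° = 8.77×10⁻⁵ s⁻¹
Pressure gradient: |∂P/∂n| = 600 Pa / 101000 m = 5.94×10⁻³ Pa/m
Geostrophic balance (pressure-gradient force = Coriolis force):
V_g = (1/(fρ)) |∂P/∂n| = 5.94×10⁻³ / (8.77×10⁻⁵ × 1.14) = 59.4 m/s

59.4 m s⁻¹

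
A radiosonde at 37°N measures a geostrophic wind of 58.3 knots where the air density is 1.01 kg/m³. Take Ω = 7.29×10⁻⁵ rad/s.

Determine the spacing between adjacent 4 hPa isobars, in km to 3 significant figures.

Coriolis parameter at 37°N:
f = 2Ω sin φ = 2 × 7.29×10⁻⁵ × sin 37° = 8.77×10⁻⁵ s⁻¹
Wind speed in SI: 58.3 knots = 30.0 m/s
Geostrophic balance rearranged: |∂P/∂n| = f ρ V_g
|∂P/∂n| = 8.77×10⁻⁵ × 1.01 × 30.0 = 2.66×10⁻³ Pa/m
Isobar spacing: Δn = ΔP/|∂P/∂n| = 400 Pa / 2.66×10⁻³ Pa/m = 150491 m ≈ 150 km

150 km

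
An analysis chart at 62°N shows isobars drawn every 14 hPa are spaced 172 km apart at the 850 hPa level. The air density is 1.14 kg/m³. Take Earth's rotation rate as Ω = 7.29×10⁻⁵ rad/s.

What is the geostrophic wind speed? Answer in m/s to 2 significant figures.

Coriolis parameter at 62°N:
f = 2Ω sin φ = 2 × 7.29×10⁻⁵ × sin 62° = 1.29×10⁻⁴ s⁻¹
Pressure gradient: |∂P/∂n| = 1400 Pa / 172000 m = 8.14×10⁻³ Pa/m
Geostrophic balance (pressure-gradient force = Coriolis force):
V_g = (1/(fρ)) |∂P/∂n| = 8.14×10⁻³ / (1.29×10⁻⁴ × 1.14) = 55.5 m/s

55 m/s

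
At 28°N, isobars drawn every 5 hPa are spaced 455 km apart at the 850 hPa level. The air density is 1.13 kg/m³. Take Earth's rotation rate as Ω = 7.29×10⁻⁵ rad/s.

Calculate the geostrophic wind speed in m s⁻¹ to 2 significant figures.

14 m s⁻¹

Coriolis parameter at 28°N:
f = 2Ω sin φ = 2 × 7.29×10⁻⁵ × sin 28° = 6.84×10⁻⁵ s⁻¹
Pressure gradient: |∂P/∂n| = 500 Pa / 455000 m = 1.10×10⁻³ Pa/m
Geostrophic balance (pressure-gradient force = Coriolis force):
V_g = (1/(fρ)) |∂P/∂n| = 1.10×10⁻³ / (6.84×10⁻⁵ × 1.13) = 14.2 m/s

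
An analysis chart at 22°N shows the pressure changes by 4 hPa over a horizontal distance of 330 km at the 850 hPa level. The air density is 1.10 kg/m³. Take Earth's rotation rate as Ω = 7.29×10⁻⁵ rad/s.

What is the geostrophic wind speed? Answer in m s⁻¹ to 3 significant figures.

20.2 m s⁻¹

Coriolis parameter at 22°N:
f = 2Ω sin φ = 2 × 7.29×10⁻⁵ × sin 22° = 5.46×10⁻⁵ s⁻¹
Pressure gradient: |∂P/∂n| = 400 Pa / 330000 m = 1.21×10⁻³ Pa/m
Geostrophic balance (pressure-gradient force = Coriolis force):
V_g = (1/(fρ)) |∂P/∂n| = 1.21×10⁻³ / (5.46×10⁻⁵ × 1.10) = 20.2 m/s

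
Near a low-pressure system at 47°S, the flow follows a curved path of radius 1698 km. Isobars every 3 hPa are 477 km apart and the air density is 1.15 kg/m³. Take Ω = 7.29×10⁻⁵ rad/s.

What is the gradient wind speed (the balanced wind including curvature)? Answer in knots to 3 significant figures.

Coriolis parameter at 47°S:
f = 2Ω sin φ = 2 × 7.29×10⁻⁵ × sin 47° = 1.07×10⁻⁴ s⁻¹
Pressure gradient: |∂P/∂n| = 300 Pa / 477000 m = 6.29×10⁻⁴ Pa/m
Geostrophic speed: V_g = |∂P/∂n|/(fρ) = 6.29×10⁻⁴/(1.07×10⁻⁴ × 1.15) = 5.13 m/s
Around a low, centrifugal force acts outward with Coriolis, so pressure-gradient force balances both:
(1/ρ)|∂P/∂n| = fV + V²/R  →  V² + fR·V − fR·V_g = 0
With fR = 1.07×10⁻⁴ × 1698×10³ m = 181 m/s:
V = [−fR + √((fR)² + 4 fR V_g)]/2 = [−181 + √(181² + 4×181×5.13)]/2 = 4.99 m/s
Subgeostrophic (V < V_g = 5.13 m/s), as expected around a low.
Converting: 4.99 m/s × 1.944 = 9.70 knots

9.70 knots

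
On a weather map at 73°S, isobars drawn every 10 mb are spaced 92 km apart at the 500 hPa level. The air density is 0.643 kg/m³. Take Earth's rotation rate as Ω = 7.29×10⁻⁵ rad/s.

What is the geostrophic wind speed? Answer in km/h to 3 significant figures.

Coriolis parameter at 73°S:
f = 2Ω sin φ = 2 × 7.29×10⁻⁵ × sin 73° = 1.39×10⁻⁴ s⁻¹
Pressure gradient: |∂P/∂n| = 1000 Pa / 92000 m = 1.09×10⁻² Pa/m
Geostrophic balance (pressure-gradient force = Coriolis force):
V_g = (1/(fρ)) |∂P/∂n| = 1.09×10⁻² / (1.39×10⁻⁴ × 0.643) = 121 m/s
Converting: 121 m/s × 3.6 = 436 km/h

436 km/h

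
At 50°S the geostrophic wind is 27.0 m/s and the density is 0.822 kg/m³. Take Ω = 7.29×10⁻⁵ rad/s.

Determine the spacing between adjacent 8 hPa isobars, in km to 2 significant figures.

320 km

Coriolis parameter at 50°S:
f = 2Ω sin φ = 2 × 7.29×10⁻⁵ × sin 50° = 1.12×10⁻⁴ s⁻¹
Geostrophic balance rearranged: |∂P/∂n| = f ρ V_g
|∂P/∂n| = 1.12×10⁻⁴ × 0.822 × 27.0 = 2.48×10⁻³ Pa/m
Isobar spacing: Δn = ΔP/|∂P/∂n| = 800 Pa / 2.48×10⁻³ Pa/m = 322733 m ≈ 320 km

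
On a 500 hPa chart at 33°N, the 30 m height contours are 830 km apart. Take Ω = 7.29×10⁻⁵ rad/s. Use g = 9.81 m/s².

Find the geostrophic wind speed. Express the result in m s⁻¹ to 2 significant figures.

4.5 m s⁻¹

Coriolis parameter at 33°N:
f = 2Ω sin φ = 2 × 7.29×10⁻⁵ × sin 33° = 7.94×10⁻⁵ s⁻¹
Height gradient: |∂Z/∂n| = 30 m / 830000 m = 3.61×10⁻⁵
On a pressure surface, geostrophic balance gives V_g = (g/f)|∂Z/∂n|:
V_g = 9.81 × 3.61×10⁻⁵ / 7.94×10⁻⁵ = 4.47 m/s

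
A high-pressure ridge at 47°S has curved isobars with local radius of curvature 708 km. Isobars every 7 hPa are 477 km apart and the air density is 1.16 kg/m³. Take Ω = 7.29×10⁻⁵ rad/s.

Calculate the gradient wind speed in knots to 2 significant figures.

Coriolis parameter at 47°S:
f = 2Ω sin φ = 2 × 7.29×10⁻⁵ × sin 47° = 1.07×10⁻⁴ s⁻¹
Pressure gradient: |∂P/∂n| = 700 Pa / 477000 m = 1.47×10⁻³ Pa/m
Geostrophic speed: V_g = |∂P/∂n|/(fρ) = 1.47×10⁻³/(1.07×10⁻⁴ × 1.16) = 11.9 m/s
Around a high, pressure-gradient force acts outward with centrifugal, so Coriolis balances both:
fV = (1/ρ)|∂P/∂n| + V²/R  →  V² − fR·V + fR·V_g = 0
With fR = 1.07×10⁻⁴ × 708×10³ m = 75.5 m/s:
V = [fR − √((fR)² − 4 fR V_g)]/2 = [75.5 − √(75.5² − 4×75.5×11.9)]/2 = 14.7 m/s
Supergeostrophic (V > V_g = 11.9 m/s), as expected around a high.
Converting: 14.7 m/s × 1.944 = 29 knots

29 knots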